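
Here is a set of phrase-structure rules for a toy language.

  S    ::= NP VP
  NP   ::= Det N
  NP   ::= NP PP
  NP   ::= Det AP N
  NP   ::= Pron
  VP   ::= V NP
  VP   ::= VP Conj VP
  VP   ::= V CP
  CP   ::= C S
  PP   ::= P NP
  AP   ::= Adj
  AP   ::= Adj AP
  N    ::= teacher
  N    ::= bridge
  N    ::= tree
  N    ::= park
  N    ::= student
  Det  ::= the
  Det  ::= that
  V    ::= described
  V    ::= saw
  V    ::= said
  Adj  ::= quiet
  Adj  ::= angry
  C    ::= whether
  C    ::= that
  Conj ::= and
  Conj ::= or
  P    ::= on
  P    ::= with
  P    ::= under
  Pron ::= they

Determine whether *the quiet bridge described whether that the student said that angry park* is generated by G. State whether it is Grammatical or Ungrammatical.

For S → NP VP, the only prefix that parses as NP is 'the quiet bridge', but the remainder 'described whether that the student said that angry park' is not a VP under these rules.

Ungrammatical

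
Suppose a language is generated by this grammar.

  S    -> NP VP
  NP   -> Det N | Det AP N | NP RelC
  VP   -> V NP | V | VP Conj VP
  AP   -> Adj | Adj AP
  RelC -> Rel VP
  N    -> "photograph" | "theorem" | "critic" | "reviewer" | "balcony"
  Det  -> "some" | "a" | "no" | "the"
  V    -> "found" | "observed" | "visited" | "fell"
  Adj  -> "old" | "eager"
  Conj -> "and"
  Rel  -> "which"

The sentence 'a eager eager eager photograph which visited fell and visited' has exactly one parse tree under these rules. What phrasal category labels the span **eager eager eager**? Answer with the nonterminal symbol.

[S [NP [NP [Det a] [AP [Adj eager] [AP [Adj eager] [AP [Adj eager]]]] [N photograph]] [RelC [Rel which] [VP [V visited]]]] [VP [VP [V fell]] [Conj and] [VP [V visited]]]]
The span 'eager eager eager' is the AP node built by AP → Adj AP.

AP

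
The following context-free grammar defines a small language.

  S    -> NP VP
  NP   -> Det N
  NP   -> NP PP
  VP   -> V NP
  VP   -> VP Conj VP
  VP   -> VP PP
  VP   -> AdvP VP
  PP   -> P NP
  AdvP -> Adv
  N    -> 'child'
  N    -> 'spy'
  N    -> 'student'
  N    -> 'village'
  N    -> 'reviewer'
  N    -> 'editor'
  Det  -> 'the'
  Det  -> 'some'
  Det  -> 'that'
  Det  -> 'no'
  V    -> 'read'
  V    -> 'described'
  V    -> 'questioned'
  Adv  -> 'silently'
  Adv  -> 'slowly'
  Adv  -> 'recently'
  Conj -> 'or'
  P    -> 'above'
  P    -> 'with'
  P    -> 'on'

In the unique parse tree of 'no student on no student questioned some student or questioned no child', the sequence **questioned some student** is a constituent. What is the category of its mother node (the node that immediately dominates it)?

VP

[S [NP [NP [Det no] [N student]] [PP [P on] [NP [Det no] [N student]]]] [VP [VP [V questioned] [NP [Det some] [N student]]] [Conj or] [VP [V questioned] [NP [Det no] [N child]]]]]
The span 'questioned some student' is the VP node built by VP → V NP.
Its mother is the VP built by VP → VP Conj VP.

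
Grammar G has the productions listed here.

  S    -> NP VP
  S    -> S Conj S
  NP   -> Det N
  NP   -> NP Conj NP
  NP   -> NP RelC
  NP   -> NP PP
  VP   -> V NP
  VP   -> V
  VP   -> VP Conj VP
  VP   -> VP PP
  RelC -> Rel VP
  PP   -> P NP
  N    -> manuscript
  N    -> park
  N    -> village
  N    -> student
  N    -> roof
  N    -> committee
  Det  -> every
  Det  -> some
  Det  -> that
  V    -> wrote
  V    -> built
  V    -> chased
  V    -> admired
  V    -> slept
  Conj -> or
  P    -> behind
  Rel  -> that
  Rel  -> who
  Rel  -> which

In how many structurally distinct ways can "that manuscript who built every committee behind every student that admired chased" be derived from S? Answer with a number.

Two of the 7 distinct bracketings:
[S [NP [NP [Det that] [N manuscript]] [RelC [Rel who] [VP [V built] [NP [NP [NP [Det every] [N committee]] [PP [P behind] [NP [Det every] [N student]]]] [RelC [Rel that] [VP [V admired]]]]]]] [VP [V chased]]]
[S [NP [NP [Det that] [N manuscript]] [RelC [Rel who] [VP [V built] [NP [NP [Det every] [N committee]] [PP [P behind] [NP [NP [Det every] [N student]] [RelC [Rel that] [VP [V admired]]]]]]]]] [VP [V chased]]]
The trees differ in how a recursive rule is bracketed over the same span.

7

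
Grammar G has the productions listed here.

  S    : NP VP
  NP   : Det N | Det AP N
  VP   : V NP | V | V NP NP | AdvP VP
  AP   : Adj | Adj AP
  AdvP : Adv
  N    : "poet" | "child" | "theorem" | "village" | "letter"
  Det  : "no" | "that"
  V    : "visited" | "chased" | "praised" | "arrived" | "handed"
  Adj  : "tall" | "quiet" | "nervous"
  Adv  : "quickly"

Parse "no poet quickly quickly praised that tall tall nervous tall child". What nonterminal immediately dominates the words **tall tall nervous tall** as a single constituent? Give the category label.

S
  NP
    Det: no
    N: poet
  VP
    AdvP
      Adv: quickly
    VP
      AdvP
        Adv: quickly
      VP
        V: praised
        NP
          Det: that
          AP
            Adj: tall
            AP
              Adj: tall
              AP
                Adj: nervous
                AP
                  Adj: tall
          N: child
The span 'tall tall nervous tall' is the AP node built by AP → Adj AP.

AP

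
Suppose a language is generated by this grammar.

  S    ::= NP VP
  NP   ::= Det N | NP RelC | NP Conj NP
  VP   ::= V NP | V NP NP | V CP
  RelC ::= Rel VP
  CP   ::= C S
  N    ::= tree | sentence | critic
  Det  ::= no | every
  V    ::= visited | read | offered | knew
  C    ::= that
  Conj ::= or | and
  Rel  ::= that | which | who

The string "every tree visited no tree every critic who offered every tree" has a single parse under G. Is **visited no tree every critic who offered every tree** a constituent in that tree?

Yes

[S [NP [Det every] [N tree]] [VP [V visited] [NP [Det no] [N tree]] [NP [NP [Det every] [N critic]] [RelC [Rel who] [VP [V offered] [NP [Det every] [N tree]]]]]]]
The words 'visited no tree every critic who offered every tree' are exhaustively dominated by a single VP node (built by VP → V NP NP), so they form a constituent.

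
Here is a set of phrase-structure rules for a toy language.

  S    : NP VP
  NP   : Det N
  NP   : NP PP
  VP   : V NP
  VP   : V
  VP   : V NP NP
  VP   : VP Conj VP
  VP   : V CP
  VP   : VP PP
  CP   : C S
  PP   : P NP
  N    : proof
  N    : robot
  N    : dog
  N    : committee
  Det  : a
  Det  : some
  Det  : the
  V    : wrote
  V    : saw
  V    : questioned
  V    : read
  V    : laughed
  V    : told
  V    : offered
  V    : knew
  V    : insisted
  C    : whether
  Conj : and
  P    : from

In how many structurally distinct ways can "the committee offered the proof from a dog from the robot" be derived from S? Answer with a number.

5

Two of the 5 distinct bracketings:
[S [NP [Det the] [N committee]] [VP [V offered] [NP [NP [Det the] [N proof]] [PP [P from] [NP [NP [Det a] [N dog]] [PP [P from] [NP [Det the] [N robot]]]]]]]]
[S [NP [Det the] [N committee]] [VP [V offered] [NP [NP [NP [Det the] [N proof]] [PP [P from] [NP [Det a] [N dog]]]] [PP [P from] [NP [Det the] [N robot]]]]]]
The trees differ in how a recursive rule is bracketed over the same span.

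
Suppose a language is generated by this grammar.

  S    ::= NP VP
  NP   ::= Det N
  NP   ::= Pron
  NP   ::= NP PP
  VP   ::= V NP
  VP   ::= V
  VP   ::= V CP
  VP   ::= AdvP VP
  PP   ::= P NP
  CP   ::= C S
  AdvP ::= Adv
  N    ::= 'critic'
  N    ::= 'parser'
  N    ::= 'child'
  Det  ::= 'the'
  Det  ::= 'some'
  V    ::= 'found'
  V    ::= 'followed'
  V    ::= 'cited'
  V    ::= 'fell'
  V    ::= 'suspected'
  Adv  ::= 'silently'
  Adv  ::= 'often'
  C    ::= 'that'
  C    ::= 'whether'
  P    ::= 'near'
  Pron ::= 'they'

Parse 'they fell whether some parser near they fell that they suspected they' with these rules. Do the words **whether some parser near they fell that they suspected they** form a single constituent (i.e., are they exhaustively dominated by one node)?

Yes

[S [NP [Pron they]] [VP [V fell] [CP [C whether] [S [NP [NP [Det some] [N parser]] [PP [P near] [NP [Pron they]]]] [VP [V fell] [CP [C that] [S [NP [Pron they]] [VP [V suspected] [NP [Pron they]]]]]]]]]]
The words 'whether some parser near they fell that they suspected they' are exhaustively dominated by a single CP node (built by CP → C S), so they form a constituent.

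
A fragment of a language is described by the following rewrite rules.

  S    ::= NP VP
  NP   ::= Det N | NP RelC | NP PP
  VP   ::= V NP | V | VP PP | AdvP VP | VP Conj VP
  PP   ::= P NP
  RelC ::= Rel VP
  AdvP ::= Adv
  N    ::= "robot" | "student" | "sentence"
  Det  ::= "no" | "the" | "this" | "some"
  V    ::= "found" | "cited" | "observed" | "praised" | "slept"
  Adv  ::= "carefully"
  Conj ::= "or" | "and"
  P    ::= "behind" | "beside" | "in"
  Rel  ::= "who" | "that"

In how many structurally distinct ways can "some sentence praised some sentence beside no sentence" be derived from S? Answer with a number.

The two bracketings:
[S [NP [Det some] [N sentence]] [VP [V praised] [NP [NP [Det some] [N sentence]] [PP [P beside] [NP [Det no] [N sentence]]]]]]
[S [NP [Det some] [N sentence]] [VP [VP [V praised] [NP [Det some] [N sentence]]] [PP [P beside] [NP [Det no] [N sentence]]]]]
The difference turns on whether NP → NP PP is used at the relevant span, versus an alternative expansion of NP.

2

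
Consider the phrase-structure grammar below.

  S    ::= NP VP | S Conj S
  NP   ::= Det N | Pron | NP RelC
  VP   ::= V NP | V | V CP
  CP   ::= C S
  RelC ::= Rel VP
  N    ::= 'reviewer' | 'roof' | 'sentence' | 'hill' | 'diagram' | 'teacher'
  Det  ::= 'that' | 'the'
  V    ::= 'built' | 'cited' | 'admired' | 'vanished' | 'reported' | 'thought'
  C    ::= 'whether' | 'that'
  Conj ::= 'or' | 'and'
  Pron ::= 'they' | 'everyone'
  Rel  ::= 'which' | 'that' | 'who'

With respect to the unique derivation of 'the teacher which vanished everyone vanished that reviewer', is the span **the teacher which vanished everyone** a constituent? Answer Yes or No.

[S [NP [NP [Det the] [N teacher]] [RelC [Rel which] [VP [V vanished] [NP [Pron everyone]]]]] [VP [V vanished] [NP [Det that] [N reviewer]]]]
The words 'the teacher which vanished everyone' are exhaustively dominated by a single NP node (built by NP → NP RelC), so they form a constituent.

Yes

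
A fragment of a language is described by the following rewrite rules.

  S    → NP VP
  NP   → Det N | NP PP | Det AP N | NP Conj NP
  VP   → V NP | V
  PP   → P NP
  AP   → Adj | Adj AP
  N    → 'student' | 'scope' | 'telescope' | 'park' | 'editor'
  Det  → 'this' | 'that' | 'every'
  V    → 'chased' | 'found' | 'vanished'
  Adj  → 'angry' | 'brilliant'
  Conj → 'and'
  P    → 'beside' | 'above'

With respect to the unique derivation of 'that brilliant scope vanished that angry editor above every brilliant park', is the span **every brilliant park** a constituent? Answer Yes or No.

[S [NP [Det that] [AP [Adj brilliant]] [N scope]] [VP [V vanished] [NP [NP [Det that] [AP [Adj angry]] [N editor]] [PP [P above] [NP [Det every] [AP [Adj brilliant]] [N park]]]]]]
The words 'every brilliant park' are exhaustively dominated by a single NP node (built by NP → Det AP N), so they form a constituent.

Yes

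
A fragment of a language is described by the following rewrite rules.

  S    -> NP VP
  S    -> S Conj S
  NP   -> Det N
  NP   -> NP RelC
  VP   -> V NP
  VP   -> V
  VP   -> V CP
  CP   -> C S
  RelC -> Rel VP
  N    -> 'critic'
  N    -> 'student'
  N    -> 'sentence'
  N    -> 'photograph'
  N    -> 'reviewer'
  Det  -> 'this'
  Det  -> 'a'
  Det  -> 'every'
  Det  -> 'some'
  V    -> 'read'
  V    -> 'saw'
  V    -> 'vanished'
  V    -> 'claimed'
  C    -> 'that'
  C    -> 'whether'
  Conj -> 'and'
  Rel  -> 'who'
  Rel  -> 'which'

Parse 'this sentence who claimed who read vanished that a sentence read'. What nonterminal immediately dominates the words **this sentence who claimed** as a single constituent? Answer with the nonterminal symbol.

NP

[S [NP [NP [NP [Det this] [N sentence]] [RelC [Rel who] [VP [V claimed]]]] [RelC [Rel who] [VP [V read]]]] [VP [V vanished] [CP [C that] [S [NP [Det a] [N sentence]] [VP [V read]]]]]]
The span 'this sentence who claimed' is the NP node built by NP → NP RelC.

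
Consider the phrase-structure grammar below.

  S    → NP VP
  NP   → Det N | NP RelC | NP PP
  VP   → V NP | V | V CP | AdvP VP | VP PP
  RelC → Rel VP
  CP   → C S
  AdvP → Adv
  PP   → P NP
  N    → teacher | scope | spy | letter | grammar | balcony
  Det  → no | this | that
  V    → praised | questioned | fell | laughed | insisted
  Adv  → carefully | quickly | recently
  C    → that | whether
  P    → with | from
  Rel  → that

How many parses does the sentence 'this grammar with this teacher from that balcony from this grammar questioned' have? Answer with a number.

5

Two of the 5 distinct bracketings:
[S [NP [NP [Det this] [N grammar]] [PP [P with] [NP [NP [Det this] [N teacher]] [PP [P from] [NP [NP [Det that] [N balcony]] [PP [P from] [NP [Det this] [N grammar]]]]]]]] [VP [V questioned]]]
[S [NP [NP [Det this] [N grammar]] [PP [P with] [NP [NP [NP [Det this] [N teacher]] [PP [P from] [NP [Det that] [N balcony]]]] [PP [P from] [NP [Det this] [N grammar]]]]]] [VP [V questioned]]]
The trees differ in how a recursive rule is bracketed over the same span.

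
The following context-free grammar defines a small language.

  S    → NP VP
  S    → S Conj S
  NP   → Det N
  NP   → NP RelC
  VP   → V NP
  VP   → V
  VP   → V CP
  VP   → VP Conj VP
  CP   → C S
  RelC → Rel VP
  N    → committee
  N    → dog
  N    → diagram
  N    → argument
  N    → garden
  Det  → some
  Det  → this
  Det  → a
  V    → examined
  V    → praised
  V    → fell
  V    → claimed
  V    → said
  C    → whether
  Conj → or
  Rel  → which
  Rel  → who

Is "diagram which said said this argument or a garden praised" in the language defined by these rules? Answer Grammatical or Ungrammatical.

Ungrammatical

For S → NP VP, no prefix of the string parses as an NP. The alternative S rule S → S Conj S likewise has no satisfying split.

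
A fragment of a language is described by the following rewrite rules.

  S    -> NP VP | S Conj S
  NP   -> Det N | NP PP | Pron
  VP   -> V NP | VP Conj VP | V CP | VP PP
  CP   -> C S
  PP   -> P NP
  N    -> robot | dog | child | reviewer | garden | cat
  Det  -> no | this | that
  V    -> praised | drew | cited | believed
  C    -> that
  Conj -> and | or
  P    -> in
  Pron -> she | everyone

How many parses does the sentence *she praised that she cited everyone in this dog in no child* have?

Two of the 9 distinct bracketings:
[S [NP [Pron she]] [VP [V praised] [CP [C that] [S [NP [Pron she]] [VP [V cited] [NP [NP [Pron everyone]] [PP [P in] [NP [NP [Det this] [N dog]] [PP [P in] [NP [Det no] [N child]]]]]]]]]]]
[S [NP [Pron she]] [VP [V praised] [CP [C that] [S [NP [Pron she]] [VP [V cited] [NP [NP [NP [Pron everyone]] [PP [P in] [NP [Det this] [N dog]]]] [PP [P in] [NP [Det no] [N child]]]]]]]]]
The trees differ in how a recursive rule is bracketed over the same span.

9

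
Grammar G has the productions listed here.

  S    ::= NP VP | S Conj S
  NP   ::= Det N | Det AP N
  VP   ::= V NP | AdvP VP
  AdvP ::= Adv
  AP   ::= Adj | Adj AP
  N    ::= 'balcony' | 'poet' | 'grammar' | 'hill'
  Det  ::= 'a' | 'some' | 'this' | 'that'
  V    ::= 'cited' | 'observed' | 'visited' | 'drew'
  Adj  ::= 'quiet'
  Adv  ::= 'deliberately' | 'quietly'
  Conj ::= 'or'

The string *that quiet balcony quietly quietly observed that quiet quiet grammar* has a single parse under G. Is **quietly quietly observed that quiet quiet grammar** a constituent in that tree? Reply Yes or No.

Yes

[S [NP [Det that] [AP [Adj quiet]] [N balcony]] [VP [AdvP [Adv quietly]] [VP [AdvP [Adv quietly]] [VP [V observed] [NP [Det that] [AP [Adj quiet] [AP [Adj quiet]]] [N grammar]]]]]]
The words 'quietly quietly observed that quiet quiet grammar' are exhaustively dominated by a single VP node (built by VP → AdvP VP), so they form a constituent.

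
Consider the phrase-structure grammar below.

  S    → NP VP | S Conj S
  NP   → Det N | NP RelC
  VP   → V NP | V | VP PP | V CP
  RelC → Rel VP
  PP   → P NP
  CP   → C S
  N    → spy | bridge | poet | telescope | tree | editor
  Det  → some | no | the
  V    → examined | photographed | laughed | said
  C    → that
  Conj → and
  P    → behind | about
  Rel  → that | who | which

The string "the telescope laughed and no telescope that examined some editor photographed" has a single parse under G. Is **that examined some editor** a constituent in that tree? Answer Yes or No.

[S [S [NP [Det the] [N telescope]] [VP [V laughed]]] [Conj and] [S [NP [NP [Det no] [N telescope]] [RelC [Rel that] [VP [V examined] [NP [Det some] [N editor]]]]] [VP [V photographed]]]]
The words 'that examined some editor' are exhaustively dominated by a single RelC node (built by RelC → Rel VP), so they form a constituent.

Yes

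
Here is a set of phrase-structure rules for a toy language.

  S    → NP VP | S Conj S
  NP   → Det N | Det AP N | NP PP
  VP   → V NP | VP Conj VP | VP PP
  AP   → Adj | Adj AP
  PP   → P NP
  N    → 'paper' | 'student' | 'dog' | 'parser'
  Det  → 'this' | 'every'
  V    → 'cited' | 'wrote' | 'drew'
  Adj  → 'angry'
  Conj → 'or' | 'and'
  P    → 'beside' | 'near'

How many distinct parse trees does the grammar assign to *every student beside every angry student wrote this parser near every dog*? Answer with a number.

2

The two bracketings:
[S [NP [NP [Det every] [N student]] [PP [P beside] [NP [Det every] [AP [Adj angry]] [N student]]]] [VP [V wrote] [NP [NP [Det this] [N parser]] [PP [P near] [NP [Det every] [N dog]]]]]]
[S [NP [NP [Det every] [N student]] [PP [P beside] [NP [Det every] [AP [Adj angry]] [N student]]]] [VP [VP [V wrote] [NP [Det this] [N parser]]] [PP [P near] [NP [Det every] [N dog]]]]]
The difference turns on whether VP → VP PP is used at the relevant span, versus an alternative expansion of VP.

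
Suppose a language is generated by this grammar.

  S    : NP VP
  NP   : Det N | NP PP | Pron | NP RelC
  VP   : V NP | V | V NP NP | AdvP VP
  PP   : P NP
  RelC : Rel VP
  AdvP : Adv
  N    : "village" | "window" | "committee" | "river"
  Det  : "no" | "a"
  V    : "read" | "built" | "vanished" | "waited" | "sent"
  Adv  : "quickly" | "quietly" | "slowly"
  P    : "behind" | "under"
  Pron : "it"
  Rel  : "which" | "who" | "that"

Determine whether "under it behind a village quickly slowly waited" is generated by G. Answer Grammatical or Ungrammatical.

For S → NP VP, no prefix of the string parses as an NP.

Ungrammatical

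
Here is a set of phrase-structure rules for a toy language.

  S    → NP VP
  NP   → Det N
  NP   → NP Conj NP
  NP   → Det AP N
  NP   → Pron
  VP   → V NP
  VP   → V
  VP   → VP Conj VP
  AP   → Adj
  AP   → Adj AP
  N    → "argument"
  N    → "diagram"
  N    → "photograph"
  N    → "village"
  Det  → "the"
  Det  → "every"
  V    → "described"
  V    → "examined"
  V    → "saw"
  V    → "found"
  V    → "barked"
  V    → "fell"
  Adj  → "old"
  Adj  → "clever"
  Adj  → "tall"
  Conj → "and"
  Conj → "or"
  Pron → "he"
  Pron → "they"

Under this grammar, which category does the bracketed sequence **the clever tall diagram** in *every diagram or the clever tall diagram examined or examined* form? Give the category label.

NP

[S [NP [NP [Det every] [N diagram]] [Conj or] [NP [Det the] [AP [Adj clever] [AP [Adj tall]]] [N diagram]]] [VP [VP [V examined]] [Conj or] [VP [V examined]]]]
The span 'the clever tall diagram' is the NP node built by NP → Det AP N.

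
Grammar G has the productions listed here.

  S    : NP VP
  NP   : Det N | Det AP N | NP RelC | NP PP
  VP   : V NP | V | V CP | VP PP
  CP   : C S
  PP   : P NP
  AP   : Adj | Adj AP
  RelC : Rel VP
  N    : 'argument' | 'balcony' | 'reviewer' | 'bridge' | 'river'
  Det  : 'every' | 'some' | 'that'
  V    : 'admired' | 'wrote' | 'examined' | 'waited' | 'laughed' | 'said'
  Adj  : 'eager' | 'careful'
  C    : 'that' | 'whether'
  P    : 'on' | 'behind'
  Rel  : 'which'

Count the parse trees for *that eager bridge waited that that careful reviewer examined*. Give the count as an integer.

[S [NP [Det that] [AP [Adj eager]] [N bridge]] [VP [V waited] [CP [C that] [S [NP [Det that] [AP [Adj careful]] [N reviewer]] [VP [V examined]]]]]]
No rule offers an alternative attachment or grouping for any span, so this is the only derivation.

1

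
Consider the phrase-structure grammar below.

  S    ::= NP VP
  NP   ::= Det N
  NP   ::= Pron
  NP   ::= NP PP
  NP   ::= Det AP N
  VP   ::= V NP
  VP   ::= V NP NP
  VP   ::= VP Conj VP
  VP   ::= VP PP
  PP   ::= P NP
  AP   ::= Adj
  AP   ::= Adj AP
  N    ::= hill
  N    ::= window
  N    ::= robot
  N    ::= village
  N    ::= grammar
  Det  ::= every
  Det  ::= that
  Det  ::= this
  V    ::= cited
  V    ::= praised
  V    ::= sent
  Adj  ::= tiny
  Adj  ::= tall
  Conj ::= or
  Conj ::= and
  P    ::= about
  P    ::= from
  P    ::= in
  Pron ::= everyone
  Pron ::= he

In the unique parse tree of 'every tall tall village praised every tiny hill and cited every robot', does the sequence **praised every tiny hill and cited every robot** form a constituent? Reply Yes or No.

Yes

[S [NP [Det every] [AP [Adj tall] [AP [Adj tall]]] [N village]] [VP [VP [V praised] [NP [Det every] [AP [Adj tiny]] [N hill]]] [Conj and] [VP [V cited] [NP [Det every] [N robot]]]]]
The words 'praised every tiny hill and cited every robot' are exhaustively dominated by a single VP node (built by VP → VP Conj VP), so they form a constituent.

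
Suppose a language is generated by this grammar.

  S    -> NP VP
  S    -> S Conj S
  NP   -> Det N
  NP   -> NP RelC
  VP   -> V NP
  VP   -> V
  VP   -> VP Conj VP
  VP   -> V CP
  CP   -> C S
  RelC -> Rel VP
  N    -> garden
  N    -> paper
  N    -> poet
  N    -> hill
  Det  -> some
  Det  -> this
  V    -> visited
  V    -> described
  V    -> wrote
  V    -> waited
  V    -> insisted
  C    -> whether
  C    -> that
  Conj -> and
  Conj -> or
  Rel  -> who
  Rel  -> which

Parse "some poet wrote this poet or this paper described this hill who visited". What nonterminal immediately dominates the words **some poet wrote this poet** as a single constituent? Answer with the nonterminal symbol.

S

[S [S [NP [Det some] [N poet]] [VP [V wrote] [NP [Det this] [N poet]]]] [Conj or] [S [NP [Det this] [N paper]] [VP [V described] [NP [NP [Det this] [N hill]] [RelC [Rel who] [VP [V visited]]]]]]]
The span 'some poet wrote this poet' is the S node built by S → NP VP.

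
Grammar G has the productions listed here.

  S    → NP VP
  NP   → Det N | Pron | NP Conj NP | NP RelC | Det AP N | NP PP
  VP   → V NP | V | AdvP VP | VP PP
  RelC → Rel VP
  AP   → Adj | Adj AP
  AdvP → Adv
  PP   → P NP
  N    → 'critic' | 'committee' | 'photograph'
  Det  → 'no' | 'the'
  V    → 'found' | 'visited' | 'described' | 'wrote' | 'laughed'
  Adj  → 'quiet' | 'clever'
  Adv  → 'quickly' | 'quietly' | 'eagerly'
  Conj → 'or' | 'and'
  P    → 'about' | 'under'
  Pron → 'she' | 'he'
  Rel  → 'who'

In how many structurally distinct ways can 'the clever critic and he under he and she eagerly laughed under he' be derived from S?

10

Two of the 10 distinct bracketings:
[S [NP [NP [Det the] [AP [Adj clever]] [N critic]] [Conj and] [NP [NP [NP [Pron he]] [PP [P under] [NP [Pron he]]]] [Conj and] [NP [Pron she]]]] [VP [AdvP [Adv eagerly]] [VP [VP [V laughed]] [PP [P under] [NP [Pron he]]]]]]
[S [NP [NP [Det the] [AP [Adj clever]] [N critic]] [Conj and] [NP [NP [NP [Pron he]] [PP [P under] [NP [Pron he]]]] [Conj and] [NP [Pron she]]]] [VP [VP [AdvP [Adv eagerly]] [VP [V laughed]]] [PP [P under] [NP [Pron he]]]]]
The trees differ in how a recursive rule is bracketed over the same span.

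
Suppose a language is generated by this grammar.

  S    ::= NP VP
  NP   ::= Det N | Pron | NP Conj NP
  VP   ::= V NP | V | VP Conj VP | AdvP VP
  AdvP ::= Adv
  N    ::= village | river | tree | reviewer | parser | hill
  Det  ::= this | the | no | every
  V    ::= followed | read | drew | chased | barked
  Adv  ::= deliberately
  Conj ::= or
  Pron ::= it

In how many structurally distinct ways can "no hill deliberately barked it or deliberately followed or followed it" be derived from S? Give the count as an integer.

Two of the 7 distinct bracketings:
[S [NP [Det no] [N hill]] [VP [VP [AdvP [Adv deliberately]] [VP [V barked] [NP [Pron it]]]] [Conj or] [VP [VP [AdvP [Adv deliberately]] [VP [V followed]]] [Conj or] [VP [V followed] [NP [Pron it]]]]]]
[S [NP [Det no] [N hill]] [VP [VP [AdvP [Adv deliberately]] [VP [V barked] [NP [Pron it]]]] [Conj or] [VP [AdvP [Adv deliberately]] [VP [VP [V followed]] [Conj or] [VP [V followed] [NP [Pron it]]]]]]]
The trees differ in how a recursive rule is bracketed over the same span.

7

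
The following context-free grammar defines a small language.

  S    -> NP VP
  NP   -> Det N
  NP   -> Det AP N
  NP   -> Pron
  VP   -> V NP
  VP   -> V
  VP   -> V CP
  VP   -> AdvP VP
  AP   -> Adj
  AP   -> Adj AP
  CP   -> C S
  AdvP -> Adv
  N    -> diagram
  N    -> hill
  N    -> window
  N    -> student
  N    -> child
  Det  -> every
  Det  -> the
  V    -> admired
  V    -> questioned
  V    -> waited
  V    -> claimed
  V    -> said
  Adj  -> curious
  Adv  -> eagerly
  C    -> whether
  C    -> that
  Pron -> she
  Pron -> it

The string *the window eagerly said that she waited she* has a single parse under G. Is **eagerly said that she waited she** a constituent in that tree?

[S [NP [Det the] [N window]] [VP [AdvP [Adv eagerly]] [VP [V said] [CP [C that] [S [NP [Pron she]] [VP [V waited] [NP [Pron she]]]]]]]]
The words 'eagerly said that she waited she' are exhaustively dominated by a single VP node (built by VP → AdvP VP), so they form a constituent.

Yes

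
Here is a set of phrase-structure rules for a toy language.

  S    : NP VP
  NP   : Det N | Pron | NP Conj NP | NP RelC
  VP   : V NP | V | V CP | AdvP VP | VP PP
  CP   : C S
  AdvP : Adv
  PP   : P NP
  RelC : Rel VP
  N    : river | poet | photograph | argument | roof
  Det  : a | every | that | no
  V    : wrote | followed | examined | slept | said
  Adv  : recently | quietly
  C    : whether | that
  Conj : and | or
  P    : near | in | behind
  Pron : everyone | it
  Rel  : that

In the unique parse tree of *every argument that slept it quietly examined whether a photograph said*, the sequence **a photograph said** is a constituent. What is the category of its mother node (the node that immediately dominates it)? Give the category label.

CP

S
  NP
    NP
      Det: every
      N: argument
    RelC
      Rel: that
      VP
        V: slept
        NP
          Pron: it
  VP
    AdvP
      Adv: quietly
    VP
      V: examined
      CP
        C: whether
        S
          NP
            Det: a
            N: photograph
          VP
            V: said
The span 'a photograph said' is the S node built by S → NP VP.
Its mother is the CP built by CP → C S.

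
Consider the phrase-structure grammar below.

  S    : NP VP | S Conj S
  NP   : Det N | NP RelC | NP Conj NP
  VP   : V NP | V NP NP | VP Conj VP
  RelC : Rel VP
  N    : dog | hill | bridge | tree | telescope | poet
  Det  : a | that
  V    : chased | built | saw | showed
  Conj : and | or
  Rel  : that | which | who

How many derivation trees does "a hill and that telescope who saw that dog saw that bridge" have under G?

2

The two bracketings:
[S [NP [NP [NP [Det a] [N hill]] [Conj and] [NP [Det that] [N telescope]]] [RelC [Rel who] [VP [V saw] [NP [Det that] [N dog]]]]] [VP [V saw] [NP [Det that] [N bridge]]]]
[S [NP [NP [Det a] [N hill]] [Conj and] [NP [NP [Det that] [N telescope]] [RelC [Rel who] [VP [V saw] [NP [Det that] [N dog]]]]]] [VP [V saw] [NP [Det that] [N bridge]]]]
The trees differ in how a recursive rule is bracketed over the same span.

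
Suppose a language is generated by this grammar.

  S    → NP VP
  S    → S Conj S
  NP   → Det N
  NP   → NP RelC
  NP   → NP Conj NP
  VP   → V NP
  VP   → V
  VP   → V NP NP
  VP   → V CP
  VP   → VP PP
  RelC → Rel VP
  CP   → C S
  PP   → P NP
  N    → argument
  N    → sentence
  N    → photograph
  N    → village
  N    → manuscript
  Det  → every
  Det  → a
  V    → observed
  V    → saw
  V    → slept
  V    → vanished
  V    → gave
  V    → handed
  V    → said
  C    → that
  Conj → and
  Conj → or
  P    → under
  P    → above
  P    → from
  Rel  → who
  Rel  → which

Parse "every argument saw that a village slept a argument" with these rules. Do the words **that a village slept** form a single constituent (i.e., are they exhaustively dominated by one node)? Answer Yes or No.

No

[S [NP [Det every] [N argument]] [VP [V saw] [CP [C that] [S [NP [Det a] [N village]] [VP [V slept] [NP [Det a] [N argument]]]]]]]
The smallest constituent containing 'that a village slept' is the CP spanning 'that a village slept a argument'; no single node in the tree dominates exactly the given words.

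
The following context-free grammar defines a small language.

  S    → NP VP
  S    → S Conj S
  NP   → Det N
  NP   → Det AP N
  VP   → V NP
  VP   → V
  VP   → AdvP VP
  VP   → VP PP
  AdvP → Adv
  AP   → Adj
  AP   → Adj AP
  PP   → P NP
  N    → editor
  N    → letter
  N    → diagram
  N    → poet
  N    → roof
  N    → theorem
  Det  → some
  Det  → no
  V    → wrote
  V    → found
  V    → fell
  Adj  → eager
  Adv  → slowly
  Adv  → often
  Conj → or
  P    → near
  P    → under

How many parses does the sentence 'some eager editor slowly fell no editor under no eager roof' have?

The two bracketings:
[S [NP [Det some] [AP [Adj eager]] [N editor]] [VP [AdvP [Adv slowly]] [VP [VP [V fell] [NP [Det no] [N editor]]] [PP [P under] [NP [Det no] [AP [Adj eager]] [N roof]]]]]]
[S [NP [Det some] [AP [Adj eager]] [N editor]] [VP [VP [AdvP [Adv slowly]] [VP [V fell] [NP [Det no] [N editor]]]] [PP [P under] [NP [Det no] [AP [Adj eager]] [N roof]]]]]
The trees differ in how a recursive rule is bracketed over the same span.

2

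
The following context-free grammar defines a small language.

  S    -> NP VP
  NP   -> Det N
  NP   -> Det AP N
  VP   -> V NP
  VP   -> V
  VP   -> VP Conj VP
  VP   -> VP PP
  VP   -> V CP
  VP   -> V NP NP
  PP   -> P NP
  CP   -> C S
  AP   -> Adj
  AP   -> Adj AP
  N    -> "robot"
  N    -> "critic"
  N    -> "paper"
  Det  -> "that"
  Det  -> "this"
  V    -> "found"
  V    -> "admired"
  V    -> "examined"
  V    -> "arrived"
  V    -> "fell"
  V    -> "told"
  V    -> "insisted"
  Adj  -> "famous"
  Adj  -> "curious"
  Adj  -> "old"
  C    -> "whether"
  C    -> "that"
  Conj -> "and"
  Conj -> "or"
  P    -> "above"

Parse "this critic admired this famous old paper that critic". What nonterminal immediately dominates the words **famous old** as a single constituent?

S
  NP
    Det: this
    N: critic
  VP
    V: admired
    NP
      Det: this
      AP
        Adj: famous
        AP
          Adj: old
      N: paper
    NP
      Det: that
      N: critic
The span 'famous old' is the AP node built by AP → Adj AP.

AP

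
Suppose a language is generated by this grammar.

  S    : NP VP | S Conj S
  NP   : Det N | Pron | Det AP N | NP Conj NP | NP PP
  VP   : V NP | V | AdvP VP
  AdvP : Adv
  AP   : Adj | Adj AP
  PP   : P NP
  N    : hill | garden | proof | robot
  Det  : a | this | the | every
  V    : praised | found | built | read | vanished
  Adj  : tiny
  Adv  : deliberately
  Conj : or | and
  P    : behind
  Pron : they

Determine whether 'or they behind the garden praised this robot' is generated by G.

For S → NP VP, no prefix of the string parses as an NP. The alternative S rule S → S Conj S likewise has no satisfying split.

Ungrammatical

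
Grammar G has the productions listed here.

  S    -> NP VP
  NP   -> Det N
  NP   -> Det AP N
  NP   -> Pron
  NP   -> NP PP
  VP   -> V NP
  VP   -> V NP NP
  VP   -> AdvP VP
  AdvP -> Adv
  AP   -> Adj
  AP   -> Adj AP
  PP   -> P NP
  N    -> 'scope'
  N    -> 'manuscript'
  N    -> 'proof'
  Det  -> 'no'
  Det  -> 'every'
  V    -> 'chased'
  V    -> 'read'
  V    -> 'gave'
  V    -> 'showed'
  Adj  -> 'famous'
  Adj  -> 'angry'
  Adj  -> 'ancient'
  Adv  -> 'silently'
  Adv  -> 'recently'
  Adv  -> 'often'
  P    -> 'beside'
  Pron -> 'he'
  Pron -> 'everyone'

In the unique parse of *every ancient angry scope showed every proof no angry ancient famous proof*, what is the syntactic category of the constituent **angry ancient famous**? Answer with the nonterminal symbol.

S
  NP
    Det: every
    AP
      Adj: ancient
      AP
        Adj: angry
    N: scope
  VP
    V: showed
    NP
      Det: every
      N: proof
    NP
      Det: no
      AP
        Adj: angry
        AP
          Adj: ancient
          AP
            Adj: famous
      N: proof
The span 'angry ancient famous' is the AP node built by AP → Adj AP.

AP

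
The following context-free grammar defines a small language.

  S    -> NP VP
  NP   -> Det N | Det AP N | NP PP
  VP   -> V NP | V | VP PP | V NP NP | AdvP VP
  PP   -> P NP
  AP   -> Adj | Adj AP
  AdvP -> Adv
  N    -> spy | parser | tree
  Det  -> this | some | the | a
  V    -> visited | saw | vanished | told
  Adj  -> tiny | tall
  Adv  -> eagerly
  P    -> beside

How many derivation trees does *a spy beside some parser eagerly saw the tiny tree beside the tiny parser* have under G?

Two of the 3 distinct bracketings:
[S [NP [NP [Det a] [N spy]] [PP [P beside] [NP [Det some] [N parser]]]] [VP [VP [AdvP [Adv eagerly]] [VP [V saw] [NP [Det the] [AP [Adj tiny]] [N tree]]]] [PP [P beside] [NP [Det the] [AP [Adj tiny]] [N parser]]]]]
[S [NP [NP [Det a] [N spy]] [PP [P beside] [NP [Det some] [N parser]]]] [VP [AdvP [Adv eagerly]] [VP [V saw] [NP [NP [Det the] [AP [Adj tiny]] [N tree]] [PP [P beside] [NP [Det the] [AP [Adj tiny]] [N parser]]]]]]]
The difference turns on whether VP → VP PP is used at the relevant span, versus an alternative expansion of VP.

3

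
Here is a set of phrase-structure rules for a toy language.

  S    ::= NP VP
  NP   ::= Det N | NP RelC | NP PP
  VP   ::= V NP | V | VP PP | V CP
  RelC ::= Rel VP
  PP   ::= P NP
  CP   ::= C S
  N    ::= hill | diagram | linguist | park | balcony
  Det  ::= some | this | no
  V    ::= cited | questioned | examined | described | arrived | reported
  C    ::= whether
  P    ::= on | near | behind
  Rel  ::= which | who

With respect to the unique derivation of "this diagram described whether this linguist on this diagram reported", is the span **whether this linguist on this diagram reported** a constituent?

Yes

[S [NP [Det this] [N diagram]] [VP [V described] [CP [C whether] [S [NP [NP [Det this] [N linguist]] [PP [P on] [NP [Det this] [N diagram]]]] [VP [V reported]]]]]]
The words 'whether this linguist on this diagram reported' are exhaustively dominated by a single CP node (built by CP → C S), so they form a constituent.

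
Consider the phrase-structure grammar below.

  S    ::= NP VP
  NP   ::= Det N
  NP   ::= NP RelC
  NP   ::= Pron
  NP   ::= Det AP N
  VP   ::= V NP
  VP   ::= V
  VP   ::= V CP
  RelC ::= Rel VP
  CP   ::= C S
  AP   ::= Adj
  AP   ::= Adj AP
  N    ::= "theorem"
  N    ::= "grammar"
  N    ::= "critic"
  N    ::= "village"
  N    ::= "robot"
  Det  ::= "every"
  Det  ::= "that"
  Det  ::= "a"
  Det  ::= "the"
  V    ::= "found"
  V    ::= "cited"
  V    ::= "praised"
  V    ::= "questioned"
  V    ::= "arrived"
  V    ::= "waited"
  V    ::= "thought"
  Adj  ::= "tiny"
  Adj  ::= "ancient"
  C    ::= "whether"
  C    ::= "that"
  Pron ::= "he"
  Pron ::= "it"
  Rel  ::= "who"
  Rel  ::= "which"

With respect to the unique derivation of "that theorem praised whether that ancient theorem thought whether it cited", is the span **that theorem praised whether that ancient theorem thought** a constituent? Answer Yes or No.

[S [NP [Det that] [N theorem]] [VP [V praised] [CP [C whether] [S [NP [Det that] [AP [Adj ancient]] [N theorem]] [VP [V thought] [CP [C whether] [S [NP [Pron it]] [VP [V cited]]]]]]]]]
The smallest constituent containing 'that theorem praised whether that ancient theorem thought' is the S spanning 'that theorem praised whether that ancient theorem thought whether it cited'; no single node in the tree dominates exactly the given words.

No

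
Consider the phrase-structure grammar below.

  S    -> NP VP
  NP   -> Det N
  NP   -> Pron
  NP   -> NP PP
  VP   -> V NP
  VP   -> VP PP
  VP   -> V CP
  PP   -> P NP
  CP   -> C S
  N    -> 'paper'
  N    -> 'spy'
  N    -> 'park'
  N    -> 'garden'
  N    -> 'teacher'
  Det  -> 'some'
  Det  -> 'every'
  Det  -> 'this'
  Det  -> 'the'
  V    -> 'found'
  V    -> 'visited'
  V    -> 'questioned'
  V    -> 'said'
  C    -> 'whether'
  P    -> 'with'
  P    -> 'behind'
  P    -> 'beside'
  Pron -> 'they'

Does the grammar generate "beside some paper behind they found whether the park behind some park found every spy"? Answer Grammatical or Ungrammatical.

Ungrammatical

For S → NP VP, no prefix of the string parses as an NP.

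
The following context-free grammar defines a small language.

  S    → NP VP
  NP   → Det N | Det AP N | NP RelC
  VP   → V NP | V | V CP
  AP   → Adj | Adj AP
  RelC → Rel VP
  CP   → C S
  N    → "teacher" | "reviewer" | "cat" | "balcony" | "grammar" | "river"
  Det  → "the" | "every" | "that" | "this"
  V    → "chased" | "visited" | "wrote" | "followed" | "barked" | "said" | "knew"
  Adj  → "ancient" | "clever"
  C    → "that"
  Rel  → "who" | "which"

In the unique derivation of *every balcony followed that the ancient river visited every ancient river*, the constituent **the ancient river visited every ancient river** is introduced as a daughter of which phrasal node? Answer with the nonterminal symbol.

[S [NP [Det every] [N balcony]] [VP [V followed] [CP [C that] [S [NP [Det the] [AP [Adj ancient]] [N river]] [VP [V visited] [NP [Det every] [AP [Adj ancient]] [N river]]]]]]]
The span 'the ancient river visited every ancient river' is the S node built by S → NP VP.
Its mother is the CP built by CP → C S.

CP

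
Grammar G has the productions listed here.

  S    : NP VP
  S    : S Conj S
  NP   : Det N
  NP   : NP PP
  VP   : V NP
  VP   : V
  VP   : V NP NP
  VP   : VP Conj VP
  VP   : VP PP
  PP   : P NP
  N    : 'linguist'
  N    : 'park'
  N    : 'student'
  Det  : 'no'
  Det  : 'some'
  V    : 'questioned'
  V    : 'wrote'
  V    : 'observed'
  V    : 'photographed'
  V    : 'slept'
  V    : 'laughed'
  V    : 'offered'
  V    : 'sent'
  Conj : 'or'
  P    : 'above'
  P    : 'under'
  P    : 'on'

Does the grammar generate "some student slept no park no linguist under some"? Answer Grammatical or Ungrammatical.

Ungrammatical

For S → NP VP, the only prefix that parses as NP is 'some student', but the remainder 'slept no park no linguist under some' is not a VP under these rules. The alternative S rule S → S Conj S likewise has no satisfying split.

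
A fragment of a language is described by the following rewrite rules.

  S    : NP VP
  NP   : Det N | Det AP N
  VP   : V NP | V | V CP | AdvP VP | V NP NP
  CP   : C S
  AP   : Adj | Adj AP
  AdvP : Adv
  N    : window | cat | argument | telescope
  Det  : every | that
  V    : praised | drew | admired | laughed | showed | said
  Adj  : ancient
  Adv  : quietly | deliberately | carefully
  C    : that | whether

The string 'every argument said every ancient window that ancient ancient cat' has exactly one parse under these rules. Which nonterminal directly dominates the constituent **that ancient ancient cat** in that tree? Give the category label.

VP

S
  NP
    Det: every
    N: argument
  VP
    V: said
    NP
      Det: every
      AP
        Adj: ancient
      N: window
    NP
      Det: that
      AP
        Adj: ancient
        AP
          Adj: ancient
      N: cat
The span 'that ancient ancient cat' is the NP node built by NP → Det AP N.
Its mother is the VP built by VP → V NP NP.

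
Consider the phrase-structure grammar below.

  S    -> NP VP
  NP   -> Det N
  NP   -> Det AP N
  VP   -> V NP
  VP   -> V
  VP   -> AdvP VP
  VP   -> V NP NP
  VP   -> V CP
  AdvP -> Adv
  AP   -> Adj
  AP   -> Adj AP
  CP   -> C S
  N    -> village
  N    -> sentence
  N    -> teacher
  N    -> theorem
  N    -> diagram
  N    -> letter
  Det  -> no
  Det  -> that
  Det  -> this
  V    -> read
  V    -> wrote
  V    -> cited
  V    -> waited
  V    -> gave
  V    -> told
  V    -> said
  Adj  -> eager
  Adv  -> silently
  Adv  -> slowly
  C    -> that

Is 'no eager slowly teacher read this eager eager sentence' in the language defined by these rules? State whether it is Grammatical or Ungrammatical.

An Adj word can never sit immediately before an Adv word in any string this grammar generates, so the substring 'eager slowly' rules out a derivation.

Ungrammatical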